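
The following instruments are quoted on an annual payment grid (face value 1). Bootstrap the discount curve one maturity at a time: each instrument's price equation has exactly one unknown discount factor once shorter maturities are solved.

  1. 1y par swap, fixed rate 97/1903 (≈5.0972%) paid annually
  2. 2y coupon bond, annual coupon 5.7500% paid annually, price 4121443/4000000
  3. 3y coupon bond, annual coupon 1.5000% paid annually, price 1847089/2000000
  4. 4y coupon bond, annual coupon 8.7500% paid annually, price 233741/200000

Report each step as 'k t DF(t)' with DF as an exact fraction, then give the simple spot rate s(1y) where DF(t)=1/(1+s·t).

step 1 [1y] swap r/1=97/1903: DF=(1 − 97/1903·(0))/(1+97/1903) = 1903/2000 ≈ 0.951500
step 2 [2y] bond c/1=23/400: DF=(4121443/4000000 − 23/400·(0.951500))/(1+23/400) = 4613/5000 ≈ 0.922600
step 3 [3y] bond c/1=3/200: DF=(1847089/2000000 − 3/200·(0.951500+0.922600))/(1+3/200) = 4411/5000 ≈ 0.882200
step 4 [4y] bond c/1=7/80: DF=(233741/200000 − 7/80·(0.951500+0.922600+0.882200))/(1+7/80) = 8529/10000 ≈ 0.852900

1 1 1903/2000
2 2 4613/5000
3 3 4411/5000
4 4 8529/10000
s(1y) = (1/(1903/2000) − 1)/(1) = 97/1903 ≈ 5.0972%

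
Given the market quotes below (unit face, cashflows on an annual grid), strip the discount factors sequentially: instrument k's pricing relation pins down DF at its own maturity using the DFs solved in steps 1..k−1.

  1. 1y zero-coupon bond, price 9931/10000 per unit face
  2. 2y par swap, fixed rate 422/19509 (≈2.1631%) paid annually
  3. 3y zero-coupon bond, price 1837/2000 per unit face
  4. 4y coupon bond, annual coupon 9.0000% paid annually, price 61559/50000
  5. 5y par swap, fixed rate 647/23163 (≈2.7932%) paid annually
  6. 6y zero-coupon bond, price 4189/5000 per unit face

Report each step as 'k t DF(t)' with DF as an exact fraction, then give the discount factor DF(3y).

1 1 9931/10000
2 2 4789/5000
3 3 1837/2000
4 4 4463/5000
5 5 4353/5000
6 6 4189/5000
DF(3y) = 1837/2000 ≈ 0.918500

step 1 [1y] zero: DF = P = 9931/10000 ≈ 0.993100
step 2 [2y] swap r/1=422/19509: DF=(1 − 422/19509·(0.993100))/(1+422/19509) = 4789/5000 ≈ 0.957800
step 3 [3y] zero: DF = P = 1837/2000 ≈ 0.918500
step 4 [4y] bond c/1=9/100: DF=(61559/50000 − 9/100·(0.993100+0.957800+0.918500))/(1+9/100) = 4463/5000 ≈ 0.892600
step 5 [5y] swap r/1=647/23163: DF=(1 − 647/23163·(0.993100+0.957800+0.918500+0.892600))/(1+647/23163) = 4353/5000 ≈ 0.870600
step 6 [6y] zero: DF = P = 4189/5000 ≈ 0.837800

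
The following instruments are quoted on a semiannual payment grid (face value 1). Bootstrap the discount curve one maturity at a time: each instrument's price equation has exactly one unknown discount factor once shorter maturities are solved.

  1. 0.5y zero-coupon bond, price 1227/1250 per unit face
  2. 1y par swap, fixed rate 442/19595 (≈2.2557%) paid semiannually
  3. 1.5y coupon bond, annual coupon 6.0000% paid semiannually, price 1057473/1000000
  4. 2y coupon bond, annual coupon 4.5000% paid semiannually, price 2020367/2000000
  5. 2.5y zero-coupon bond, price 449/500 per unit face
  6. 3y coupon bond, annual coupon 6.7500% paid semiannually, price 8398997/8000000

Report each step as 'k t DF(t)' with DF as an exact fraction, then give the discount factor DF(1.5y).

1 1/2 1227/1250
2 1 9779/10000
3 3/2 606/625
4 2 1847/2000
5 5/2 449/500
6 3 1721/2000
DF(1.5y) = 606/625 ≈ 0.969600

step 1 [0.5y] zero: DF = P = 1227/1250 ≈ 0.981600
step 2 [1y] swap r/2=221/19595: DF=(1 − 221/19595·(0.981600))/(1+221/19595) = 9779/10000 ≈ 0.977900
step 3 [1.5y] bond c/2=3/100: DF=(1057473/1000000 − 3/100·(0.981600+0.977900))/(1+3/100) = 606/625 ≈ 0.969600
step 4 [2y] bond c/2=9/400: DF=(2020367/2000000 − 9/400·(0.981600+0.977900+0.969600))/(1+9/400) = 1847/2000 ≈ 0.923500
step 5 [2.5y] zero: DF = P = 449/500 ≈ 0.898000
step 6 [3y] bond c/2=27/800: DF=(8398997/8000000 − 27/800·(0.981600+0.977900+0.969600+0.923500+0.898000))/(1+27/800) = 1721/2000 ≈ 0.860500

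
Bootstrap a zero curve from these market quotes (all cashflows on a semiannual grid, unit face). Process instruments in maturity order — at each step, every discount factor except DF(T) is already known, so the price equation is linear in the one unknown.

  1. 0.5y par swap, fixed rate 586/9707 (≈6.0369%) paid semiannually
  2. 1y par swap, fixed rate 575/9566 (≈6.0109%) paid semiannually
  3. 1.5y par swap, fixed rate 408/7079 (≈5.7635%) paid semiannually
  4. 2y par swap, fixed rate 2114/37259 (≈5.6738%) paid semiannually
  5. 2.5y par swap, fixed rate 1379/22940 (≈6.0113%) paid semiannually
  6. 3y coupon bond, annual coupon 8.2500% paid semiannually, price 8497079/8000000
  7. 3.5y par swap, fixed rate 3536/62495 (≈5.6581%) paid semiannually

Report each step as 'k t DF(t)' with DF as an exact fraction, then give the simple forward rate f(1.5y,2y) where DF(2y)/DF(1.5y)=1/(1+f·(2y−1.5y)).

step 1 [0.5y] swap r/2=293/9707: DF=(1 − 293/9707·(0))/(1+293/9707) = 9707/10000 ≈ 0.970700
step 2 [1y] swap r/2=575/19132: DF=(1 − 575/19132·(0.970700))/(1+575/19132) = 377/400 ≈ 0.942500
step 3 [1.5y] swap r/2=204/7079: DF=(1 − 204/7079·(0.970700+0.942500))/(1+204/7079) = 574/625 ≈ 0.918400
step 4 [2y] swap r/2=1057/37259: DF=(1 − 1057/37259·(0.970700+0.942500+0.918400))/(1+1057/37259) = 8943/10000 ≈ 0.894300
step 5 [2.5y] swap r/2=1379/45880: DF=(1 − 1379/45880·(0.970700+0.942500+0.918400+0.894300))/(1+1379/45880) = 8621/10000 ≈ 0.862100
step 6 [3y] bond c/2=33/800: DF=(8497079/8000000 − 33/800·(0.970700+0.942500+0.918400+0.894300+0.862100))/(1+33/800) = 8383/10000 ≈ 0.838300
step 7 [3.5y] swap r/2=1768/62495: DF=(1 − 1768/62495·(0.970700+0.942500+0.918400+0.894300+0.862100+0.838300))/(1+1768/62495) = 1029/1250 ≈ 0.823200

1 1/2 9707/10000
2 1 377/400
3 3/2 574/625
4 2 8943/10000
5 5/2 8621/10000
6 3 8383/10000
7 7/2 1029/1250
f(1.5y,2y) = ((574/625)/(8943/10000) − 1)/(1/2) = 482/8943 ≈ 5.3897%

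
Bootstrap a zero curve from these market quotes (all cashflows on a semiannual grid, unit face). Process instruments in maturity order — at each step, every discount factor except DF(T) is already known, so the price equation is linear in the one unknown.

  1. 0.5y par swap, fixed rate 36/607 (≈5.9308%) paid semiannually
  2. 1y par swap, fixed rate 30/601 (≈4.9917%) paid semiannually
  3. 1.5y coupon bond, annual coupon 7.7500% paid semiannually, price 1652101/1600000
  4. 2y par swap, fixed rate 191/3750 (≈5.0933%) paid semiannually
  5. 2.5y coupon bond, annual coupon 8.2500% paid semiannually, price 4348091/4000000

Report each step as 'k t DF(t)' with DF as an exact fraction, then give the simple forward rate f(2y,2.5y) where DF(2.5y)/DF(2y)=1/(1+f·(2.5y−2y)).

step 1 [0.5y] swap r/2=18/607: DF=(1 − 18/607·(0))/(1+18/607) = 607/625 ≈ 0.971200
step 2 [1y] swap r/2=15/601: DF=(1 − 15/601·(0.971200))/(1+15/601) = 119/125 ≈ 0.952000
step 3 [1.5y] bond c/2=31/800: DF=(1652101/1600000 − 31/800·(0.971200+0.952000))/(1+31/800) = 9223/10000 ≈ 0.922300
step 4 [2y] swap r/2=191/7500: DF=(1 − 191/7500·(0.971200+0.952000+0.922300))/(1+191/7500) = 1809/2000 ≈ 0.904500
step 5 [2.5y] bond c/2=33/800: DF=(4348091/4000000 − 33/800·(0.971200+0.952000+0.922300+0.904500))/(1+33/800) = 4477/5000 ≈ 0.895400

1 1/2 607/625
2 1 119/125
3 3/2 9223/10000
4 2 1809/2000
5 5/2 4477/5000
f(2y,2.5y) = ((1809/2000)/(4477/5000) − 1)/(1/2) = 91/4477 ≈ 2.0326%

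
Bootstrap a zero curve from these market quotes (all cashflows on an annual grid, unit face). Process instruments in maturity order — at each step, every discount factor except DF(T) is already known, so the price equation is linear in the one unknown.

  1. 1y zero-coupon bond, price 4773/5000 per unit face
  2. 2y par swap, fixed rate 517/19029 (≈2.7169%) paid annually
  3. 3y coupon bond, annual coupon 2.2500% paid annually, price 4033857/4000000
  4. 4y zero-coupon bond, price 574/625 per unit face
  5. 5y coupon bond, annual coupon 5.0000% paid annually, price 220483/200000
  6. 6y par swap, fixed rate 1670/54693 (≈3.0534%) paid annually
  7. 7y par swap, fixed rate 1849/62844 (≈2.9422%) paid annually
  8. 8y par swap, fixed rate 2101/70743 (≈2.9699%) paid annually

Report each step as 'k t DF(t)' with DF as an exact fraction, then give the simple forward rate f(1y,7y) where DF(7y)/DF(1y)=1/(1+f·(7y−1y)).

step 1 [1y] zero: DF = P = 4773/5000 ≈ 0.954600
step 2 [2y] swap r/1=517/19029: DF=(1 − 517/19029·(0.954600))/(1+517/19029) = 9483/10000 ≈ 0.948300
step 3 [3y] bond c/1=9/400: DF=(4033857/4000000 − 9/400·(0.954600+0.948300))/(1+9/400) = 2361/2500 ≈ 0.944400
step 4 [4y] zero: DF = P = 574/625 ≈ 0.918400
step 5 [5y] bond c/1=1/20: DF=(220483/200000 − 1/20·(0.954600+0.948300+0.944400+0.918400))/(1+1/20) = 4353/5000 ≈ 0.870600
step 6 [6y] swap r/1=1670/54693: DF=(1 − 1670/54693·(0.954600+0.948300+0.944400+0.918400+0.870600))/(1+1670/54693) = 833/1000 ≈ 0.833000
step 7 [7y] swap r/1=1849/62844: DF=(1 − 1849/62844·(0.954600+0.948300+0.944400+0.918400+0.870600+0.833000))/(1+1849/62844) = 8151/10000 ≈ 0.815100
step 8 [8y] swap r/1=2101/70743: DF=(1 − 2101/70743·(0.954600+0.948300+0.944400+0.918400+0.870600+0.833000+0.815100))/(1+2101/70743) = 7899/10000 ≈ 0.789900

1 1 4773/5000
2 2 9483/10000
3 3 2361/2500
4 4 574/625
5 5 4353/5000
6 6 833/1000
7 7 8151/10000
8 8 7899/10000
f(1y,7y) = ((4773/5000)/(8151/10000) − 1)/(6) = 155/5434 ≈ 2.8524%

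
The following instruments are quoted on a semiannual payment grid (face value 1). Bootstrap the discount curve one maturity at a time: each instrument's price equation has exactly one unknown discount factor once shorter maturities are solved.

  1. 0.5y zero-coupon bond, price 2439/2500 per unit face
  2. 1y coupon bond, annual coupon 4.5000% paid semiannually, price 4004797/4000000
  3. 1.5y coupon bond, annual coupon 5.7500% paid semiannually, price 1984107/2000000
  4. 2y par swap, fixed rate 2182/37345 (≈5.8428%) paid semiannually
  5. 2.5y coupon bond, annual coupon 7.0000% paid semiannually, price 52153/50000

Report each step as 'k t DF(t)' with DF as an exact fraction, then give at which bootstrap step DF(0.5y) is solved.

step 1 [0.5y] zero: DF = P = 2439/2500 ≈ 0.975600
step 2 [1y] bond c/2=9/400: DF=(4004797/4000000 − 9/400·(0.975600))/(1+9/400) = 9577/10000 ≈ 0.957700
step 3 [1.5y] bond c/2=23/800: DF=(1984107/2000000 − 23/800·(0.975600+0.957700))/(1+23/800) = 9103/10000 ≈ 0.910300
step 4 [2y] swap r/2=1091/37345: DF=(1 − 1091/37345·(0.975600+0.957700+0.910300))/(1+1091/37345) = 8909/10000 ≈ 0.890900
step 5 [2.5y] bond c/2=7/200: DF=(52153/50000 − 7/200·(0.975600+0.957700+0.910300+0.890900))/(1+7/200) = 1763/2000 ≈ 0.881500

1 1/2 2439/2500
2 1 9577/10000
3 3/2 9103/10000
4 2 8909/10000
5 5/2 1763/2000
DF(0.5y) is solved at step 1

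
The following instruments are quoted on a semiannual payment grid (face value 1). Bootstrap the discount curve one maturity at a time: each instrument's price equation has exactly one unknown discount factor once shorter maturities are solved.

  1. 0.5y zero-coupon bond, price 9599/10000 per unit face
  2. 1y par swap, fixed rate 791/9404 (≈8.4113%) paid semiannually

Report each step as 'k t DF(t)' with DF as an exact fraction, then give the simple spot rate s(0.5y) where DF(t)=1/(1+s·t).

1 1/2 9599/10000
2 1 9209/10000
s(0.5y) = (1/(9599/10000) − 1)/(1/2) = 802/9599 ≈ 8.3550%

step 1 [0.5y] zero: DF = P = 9599/10000 ≈ 0.959900
step 2 [1y] swap r/2=791/18808: DF=(1 − 791/18808·(0.959900))/(1+791/18808) = 9209/10000 ≈ 0.920900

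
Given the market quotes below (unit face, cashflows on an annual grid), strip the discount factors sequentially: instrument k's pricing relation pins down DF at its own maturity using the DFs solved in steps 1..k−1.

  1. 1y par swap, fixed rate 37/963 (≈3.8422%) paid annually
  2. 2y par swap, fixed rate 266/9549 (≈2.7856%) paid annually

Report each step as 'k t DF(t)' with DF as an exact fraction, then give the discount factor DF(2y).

step 1 [1y] swap r/1=37/963: DF=(1 − 37/963·(0))/(1+37/963) = 963/1000 ≈ 0.963000
step 2 [2y] swap r/1=266/9549: DF=(1 − 266/9549·(0.963000))/(1+266/9549) = 2367/2500 ≈ 0.946800

1 1 963/1000
2 2 2367/2500
DF(2y) = 2367/2500 ≈ 0.946800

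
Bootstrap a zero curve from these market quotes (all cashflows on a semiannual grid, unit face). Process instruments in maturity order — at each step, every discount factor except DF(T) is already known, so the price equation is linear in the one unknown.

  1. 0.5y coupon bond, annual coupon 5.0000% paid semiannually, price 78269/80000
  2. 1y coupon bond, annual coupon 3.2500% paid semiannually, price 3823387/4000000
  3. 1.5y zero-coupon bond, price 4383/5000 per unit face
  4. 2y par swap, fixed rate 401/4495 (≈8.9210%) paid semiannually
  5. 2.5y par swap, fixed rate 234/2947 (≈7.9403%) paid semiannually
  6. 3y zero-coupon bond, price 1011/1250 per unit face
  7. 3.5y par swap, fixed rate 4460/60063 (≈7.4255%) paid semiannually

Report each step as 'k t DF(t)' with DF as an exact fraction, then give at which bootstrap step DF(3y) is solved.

1 1/2 1909/2000
2 1 9253/10000
3 3/2 4383/5000
4 2 2099/2500
5 5/2 1649/2000
6 3 1011/1250
7 7/2 777/1000
DF(3y) is solved at step 6

step 1 [0.5y] bond c/2=1/40: DF=(78269/80000 − 1/40·(0))/(1+1/40) = 1909/2000 ≈ 0.954500
step 2 [1y] bond c/2=13/800: DF=(3823387/4000000 − 13/800·(0.954500))/(1+13/800) = 9253/10000 ≈ 0.925300
step 3 [1.5y] zero: DF = P = 4383/5000 ≈ 0.876600
step 4 [2y] swap r/2=401/8990: DF=(1 − 401/8990·(0.954500+0.925300+0.876600))/(1+401/8990) = 2099/2500 ≈ 0.839600
step 5 [2.5y] swap r/2=117/2947: DF=(1 − 117/2947·(0.954500+0.925300+0.876600+0.839600))/(1+117/2947) = 1649/2000 ≈ 0.824500
step 6 [3y] zero: DF = P = 1011/1250 ≈ 0.808800
step 7 [3.5y] swap r/2=2230/60063: DF=(1 − 2230/60063·(0.954500+0.925300+0.876600+0.839600+0.824500+0.808800))/(1+2230/60063) = 777/1000 ≈ 0.777000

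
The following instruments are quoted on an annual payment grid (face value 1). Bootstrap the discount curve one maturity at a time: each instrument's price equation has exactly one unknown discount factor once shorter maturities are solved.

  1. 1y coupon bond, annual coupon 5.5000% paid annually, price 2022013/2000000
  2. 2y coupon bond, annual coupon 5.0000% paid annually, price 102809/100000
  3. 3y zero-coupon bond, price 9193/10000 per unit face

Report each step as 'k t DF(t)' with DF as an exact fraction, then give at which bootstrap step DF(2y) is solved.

1 1 9583/10000
2 2 1867/2000
3 3 9193/10000
DF(2y) is solved at step 2

step 1 [1y] bond c/1=11/200: DF=(2022013/2000000 − 11/200·(0))/(1+11/200) = 9583/10000 ≈ 0.958300
step 2 [2y] bond c/1=1/20: DF=(102809/100000 − 1/20·(0.958300))/(1+1/20) = 1867/2000 ≈ 0.933500
step 3 [3y] zero: DF = P = 9193/10000 ≈ 0.919300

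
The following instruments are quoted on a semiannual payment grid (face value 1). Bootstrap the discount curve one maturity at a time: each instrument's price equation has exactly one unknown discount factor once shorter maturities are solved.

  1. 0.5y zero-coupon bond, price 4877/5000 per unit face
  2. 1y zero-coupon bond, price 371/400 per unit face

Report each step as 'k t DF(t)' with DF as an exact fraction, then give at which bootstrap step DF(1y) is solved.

1 1/2 4877/5000
2 1 371/400
DF(1y) is solved at step 2

step 1 [0.5y] zero: DF = P = 4877/5000 ≈ 0.975400
step 2 [1y] zero: DF = P = 371/400 ≈ 0.927500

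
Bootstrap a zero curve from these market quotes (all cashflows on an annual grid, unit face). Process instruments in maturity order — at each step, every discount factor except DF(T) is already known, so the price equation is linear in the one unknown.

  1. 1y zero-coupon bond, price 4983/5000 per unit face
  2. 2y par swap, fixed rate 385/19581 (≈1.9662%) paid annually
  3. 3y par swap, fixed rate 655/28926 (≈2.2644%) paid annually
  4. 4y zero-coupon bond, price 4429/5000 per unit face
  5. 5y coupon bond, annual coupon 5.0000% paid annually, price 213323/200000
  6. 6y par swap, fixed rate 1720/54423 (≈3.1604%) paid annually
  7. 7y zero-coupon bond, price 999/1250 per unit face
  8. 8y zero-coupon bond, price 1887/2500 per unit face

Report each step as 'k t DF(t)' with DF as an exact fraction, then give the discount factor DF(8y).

1 1 4983/5000
2 2 1923/2000
3 3 1869/2000
4 4 4429/5000
5 5 8359/10000
6 6 207/250
7 7 999/1250
8 8 1887/2500
DF(8y) = 1887/2500 ≈ 0.754800

step 1 [1y] zero: DF = P = 4983/5000 ≈ 0.996600
step 2 [2y] swap r/1=385/19581: DF=(1 − 385/19581·(0.996600))/(1+385/19581) = 1923/2000 ≈ 0.961500
step 3 [3y] swap r/1=655/28926: DF=(1 − 655/28926·(0.996600+0.961500))/(1+655/28926) = 1869/2000 ≈ 0.934500
step 4 [4y] zero: DF = P = 4429/5000 ≈ 0.885800
step 5 [5y] bond c/1=1/20: DF=(213323/200000 − 1/20·(0.996600+0.961500+0.934500+0.885800))/(1+1/20) = 8359/10000 ≈ 0.835900
step 6 [6y] swap r/1=1720/54423: DF=(1 − 1720/54423·(0.996600+0.961500+0.934500+0.885800+0.835900))/(1+1720/54423) = 207/250 ≈ 0.828000
step 7 [7y] zero: DF = P = 999/1250 ≈ 0.799200
step 8 [8y] zero: DF = P = 1887/2500 ≈ 0.754800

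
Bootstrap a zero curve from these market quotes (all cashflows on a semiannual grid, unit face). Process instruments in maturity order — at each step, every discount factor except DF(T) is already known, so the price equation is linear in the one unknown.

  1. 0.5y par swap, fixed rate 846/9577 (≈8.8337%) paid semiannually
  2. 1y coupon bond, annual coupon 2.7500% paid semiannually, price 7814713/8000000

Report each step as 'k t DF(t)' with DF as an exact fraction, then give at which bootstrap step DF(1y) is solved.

step 1 [0.5y] swap r/2=423/9577: DF=(1 − 423/9577·(0))/(1+423/9577) = 9577/10000 ≈ 0.957700
step 2 [1y] bond c/2=11/800: DF=(7814713/8000000 − 11/800·(0.957700))/(1+11/800) = 4753/5000 ≈ 0.950600

1 1/2 9577/10000
2 1 4753/5000
DF(1y) is solved at step 2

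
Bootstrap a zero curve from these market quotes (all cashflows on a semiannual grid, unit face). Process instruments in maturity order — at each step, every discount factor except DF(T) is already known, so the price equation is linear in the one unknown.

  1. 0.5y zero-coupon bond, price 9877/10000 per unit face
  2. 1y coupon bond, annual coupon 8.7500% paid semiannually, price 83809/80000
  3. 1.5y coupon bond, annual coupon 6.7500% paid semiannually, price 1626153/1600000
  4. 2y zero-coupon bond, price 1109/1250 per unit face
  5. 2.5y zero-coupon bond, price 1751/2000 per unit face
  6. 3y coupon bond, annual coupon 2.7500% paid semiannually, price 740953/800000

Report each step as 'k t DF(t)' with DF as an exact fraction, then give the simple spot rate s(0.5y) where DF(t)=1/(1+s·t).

step 1 [0.5y] zero: DF = P = 9877/10000 ≈ 0.987700
step 2 [1y] bond c/2=7/160: DF=(83809/80000 − 7/160·(0.987700))/(1+7/160) = 9623/10000 ≈ 0.962300
step 3 [1.5y] bond c/2=27/800: DF=(1626153/1600000 − 27/800·(0.987700+0.962300))/(1+27/800) = 1839/2000 ≈ 0.919500
step 4 [2y] zero: DF = P = 1109/1250 ≈ 0.887200
step 5 [2.5y] zero: DF = P = 1751/2000 ≈ 0.875500
step 6 [3y] bond c/2=11/800: DF=(740953/800000 − 11/800·(0.987700+0.962300+0.919500+0.887200+0.875500))/(1+11/800) = 2127/2500 ≈ 0.850800

1 1/2 9877/10000
2 1 9623/10000
3 3/2 1839/2000
4 2 1109/1250
5 5/2 1751/2000
6 3 2127/2500
s(0.5y) = (1/(9877/10000) − 1)/(1/2) = 246/9877 ≈ 2.4906%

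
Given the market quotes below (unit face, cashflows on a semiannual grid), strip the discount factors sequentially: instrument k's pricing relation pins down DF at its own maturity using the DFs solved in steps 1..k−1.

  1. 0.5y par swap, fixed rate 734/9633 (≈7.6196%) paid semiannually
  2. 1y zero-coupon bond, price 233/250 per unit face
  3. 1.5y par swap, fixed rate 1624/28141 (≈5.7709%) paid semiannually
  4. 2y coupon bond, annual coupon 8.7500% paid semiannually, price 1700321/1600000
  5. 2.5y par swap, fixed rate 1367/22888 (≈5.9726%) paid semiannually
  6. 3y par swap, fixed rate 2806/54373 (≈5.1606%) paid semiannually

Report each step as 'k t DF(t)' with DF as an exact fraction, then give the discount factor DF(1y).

1 1/2 9633/10000
2 1 233/250
3 3/2 2297/2500
4 2 4501/5000
5 5/2 8633/10000
6 3 8597/10000
DF(1y) = 233/250 ≈ 0.932000

step 1 [0.5y] swap r/2=367/9633: DF=(1 − 367/9633·(0))/(1+367/9633) = 9633/10000 ≈ 0.963300
step 2 [1y] zero: DF = P = 233/250 ≈ 0.932000
step 3 [1.5y] swap r/2=812/28141: DF=(1 − 812/28141·(0.963300+0.932000))/(1+812/28141) = 2297/2500 ≈ 0.918800
step 4 [2y] bond c/2=7/160: DF=(1700321/1600000 − 7/160·(0.963300+0.932000+0.918800))/(1+7/160) = 4501/5000 ≈ 0.900200
step 5 [2.5y] swap r/2=1367/45776: DF=(1 − 1367/45776·(0.963300+0.932000+0.918800+0.900200))/(1+1367/45776) = 8633/10000 ≈ 0.863300
step 6 [3y] swap r/2=1403/54373: DF=(1 − 1403/54373·(0.963300+0.932000+0.918800+0.900200+0.863300))/(1+1403/54373) = 8597/10000 ≈ 0.859700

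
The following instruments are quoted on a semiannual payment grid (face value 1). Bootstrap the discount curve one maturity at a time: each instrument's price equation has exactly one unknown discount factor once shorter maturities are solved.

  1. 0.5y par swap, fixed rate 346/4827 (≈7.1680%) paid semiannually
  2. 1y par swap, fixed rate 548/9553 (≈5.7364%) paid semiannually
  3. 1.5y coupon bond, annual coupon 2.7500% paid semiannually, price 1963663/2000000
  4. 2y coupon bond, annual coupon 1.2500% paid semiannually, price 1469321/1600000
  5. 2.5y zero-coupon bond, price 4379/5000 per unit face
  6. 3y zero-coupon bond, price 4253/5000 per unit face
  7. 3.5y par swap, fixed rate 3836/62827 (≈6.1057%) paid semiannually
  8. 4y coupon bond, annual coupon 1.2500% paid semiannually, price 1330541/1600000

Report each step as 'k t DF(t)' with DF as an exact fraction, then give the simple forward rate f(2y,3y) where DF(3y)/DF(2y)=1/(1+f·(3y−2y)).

1 1/2 4827/5000
2 1 2363/2500
3 3/2 4713/5000
4 2 8949/10000
5 5/2 4379/5000
6 3 4253/5000
7 7/2 4041/5000
8 4 3937/5000
f(2y,3y) = ((8949/10000)/(4253/5000) − 1)/(1) = 443/8506 ≈ 5.2081%

step 1 [0.5y] swap r/2=173/4827: DF=(1 − 173/4827·(0))/(1+173/4827) = 4827/5000 ≈ 0.965400
step 2 [1y] swap r/2=274/9553: DF=(1 − 274/9553·(0.965400))/(1+274/9553) = 2363/2500 ≈ 0.945200
step 3 [1.5y] bond c/2=11/800: DF=(1963663/2000000 − 11/800·(0.965400+0.945200))/(1+11/800) = 4713/5000 ≈ 0.942600
step 4 [2y] bond c/2=1/160: DF=(1469321/1600000 − 1/160·(0.965400+0.945200+0.942600))/(1+1/160) = 8949/10000 ≈ 0.894900
step 5 [2.5y] zero: DF = P = 4379/5000 ≈ 0.875800
step 6 [3y] zero: DF = P = 4253/5000 ≈ 0.850600
step 7 [3.5y] swap r/2=1918/62827: DF=(1 − 1918/62827·(0.965400+0.945200+0.942600+0.894900+0.875800+0.850600))/(1+1918/62827) = 4041/5000 ≈ 0.808200
step 8 [4y] bond c/2=1/160: DF=(1330541/1600000 − 1/160·(0.965400+0.945200+0.942600+0.894900+0.875800+0.850600+0.808200))/(1+1/160) = 3937/5000 ≈ 0.787400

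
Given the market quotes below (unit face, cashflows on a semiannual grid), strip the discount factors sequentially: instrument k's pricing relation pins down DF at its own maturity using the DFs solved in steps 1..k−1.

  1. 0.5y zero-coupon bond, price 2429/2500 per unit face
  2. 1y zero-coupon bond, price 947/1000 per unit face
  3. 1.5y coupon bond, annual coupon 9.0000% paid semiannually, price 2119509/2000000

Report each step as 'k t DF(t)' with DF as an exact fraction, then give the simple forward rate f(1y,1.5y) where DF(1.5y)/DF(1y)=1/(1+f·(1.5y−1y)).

1 1/2 2429/2500
2 1 947/1000
3 3/2 1863/2000
f(1y,1.5y) = ((947/1000)/(1863/2000) − 1)/(1/2) = 62/1863 ≈ 3.3280%

step 1 [0.5y] zero: DF = P = 2429/2500 ≈ 0.971600
step 2 [1y] zero: DF = P = 947/1000 ≈ 0.947000
step 3 [1.5y] bond c/2=9/200: DF=(2119509/2000000 − 9/200·(0.971600+0.947000))/(1+9/200) = 1863/2000 ≈ 0.931500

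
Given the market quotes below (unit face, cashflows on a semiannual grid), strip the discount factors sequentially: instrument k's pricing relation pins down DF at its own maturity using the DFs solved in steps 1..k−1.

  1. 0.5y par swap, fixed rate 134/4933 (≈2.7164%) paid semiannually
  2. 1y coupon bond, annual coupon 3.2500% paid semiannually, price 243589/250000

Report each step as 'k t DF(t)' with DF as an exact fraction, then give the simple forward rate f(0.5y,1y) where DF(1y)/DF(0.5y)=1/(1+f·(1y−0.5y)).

step 1 [0.5y] swap r/2=67/4933: DF=(1 − 67/4933·(0))/(1+67/4933) = 4933/5000 ≈ 0.986600
step 2 [1y] bond c/2=13/800: DF=(243589/250000 − 13/800·(0.986600))/(1+13/800) = 943/1000 ≈ 0.943000

1 1/2 4933/5000
2 1 943/1000
f(0.5y,1y) = ((4933/5000)/(943/1000) − 1)/(1/2) = 436/4715 ≈ 9.2471%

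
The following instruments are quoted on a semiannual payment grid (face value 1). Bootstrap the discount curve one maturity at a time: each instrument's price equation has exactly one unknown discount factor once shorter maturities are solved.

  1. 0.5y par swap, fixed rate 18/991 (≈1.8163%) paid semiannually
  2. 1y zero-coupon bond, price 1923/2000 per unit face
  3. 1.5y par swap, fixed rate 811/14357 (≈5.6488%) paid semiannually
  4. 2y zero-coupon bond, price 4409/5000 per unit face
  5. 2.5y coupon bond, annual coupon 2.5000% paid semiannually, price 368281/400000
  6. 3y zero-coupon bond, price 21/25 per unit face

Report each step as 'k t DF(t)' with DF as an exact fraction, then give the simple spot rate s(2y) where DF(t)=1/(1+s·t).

step 1 [0.5y] swap r/2=9/991: DF=(1 − 9/991·(0))/(1+9/991) = 991/1000 ≈ 0.991000
step 2 [1y] zero: DF = P = 1923/2000 ≈ 0.961500
step 3 [1.5y] swap r/2=811/28714: DF=(1 − 811/28714·(0.991000+0.961500))/(1+811/28714) = 9189/10000 ≈ 0.918900
step 4 [2y] zero: DF = P = 4409/5000 ≈ 0.881800
step 5 [2.5y] bond c/2=1/80: DF=(368281/400000 − 1/80·(0.991000+0.961500+0.918900+0.881800))/(1+1/80) = 863/1000 ≈ 0.863000
step 6 [3y] zero: DF = P = 21/25 ≈ 0.840000

1 1/2 991/1000
2 1 1923/2000
3 3/2 9189/10000
4 2 4409/5000
5 5/2 863/1000
6 3 21/25
s(2y) = (1/(4409/5000) − 1)/(2) = 591/8818 ≈ 6.7022%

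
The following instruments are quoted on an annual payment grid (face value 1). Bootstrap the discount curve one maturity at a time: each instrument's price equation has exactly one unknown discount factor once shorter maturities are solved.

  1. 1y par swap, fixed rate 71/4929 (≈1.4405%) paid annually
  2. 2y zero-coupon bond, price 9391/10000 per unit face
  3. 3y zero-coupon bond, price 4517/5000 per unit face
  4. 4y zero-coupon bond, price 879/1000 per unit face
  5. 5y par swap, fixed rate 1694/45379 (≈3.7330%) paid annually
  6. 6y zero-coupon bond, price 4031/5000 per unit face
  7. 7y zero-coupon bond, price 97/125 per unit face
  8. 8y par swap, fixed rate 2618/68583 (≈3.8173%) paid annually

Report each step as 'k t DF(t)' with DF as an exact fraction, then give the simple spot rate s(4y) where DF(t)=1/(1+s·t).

step 1 [1y] swap r/1=71/4929: DF=(1 − 71/4929·(0))/(1+71/4929) = 4929/5000 ≈ 0.985800
step 2 [2y] zero: DF = P = 9391/10000 ≈ 0.939100
step 3 [3y] zero: DF = P = 4517/5000 ≈ 0.903400
step 4 [4y] zero: DF = P = 879/1000 ≈ 0.879000
step 5 [5y] swap r/1=1694/45379: DF=(1 − 1694/45379·(0.985800+0.939100+0.903400+0.879000))/(1+1694/45379) = 4153/5000 ≈ 0.830600
step 6 [6y] zero: DF = P = 4031/5000 ≈ 0.806200
step 7 [7y] zero: DF = P = 97/125 ≈ 0.776000
step 8 [8y] swap r/1=2618/68583: DF=(1 − 2618/68583·(0.985800+0.939100+0.903400+0.879000+0.830600+0.806200+0.776000))/(1+2618/68583) = 3691/5000 ≈ 0.738200

1 1 4929/5000
2 2 9391/10000
3 3 4517/5000
4 4 879/1000
5 5 4153/5000
6 6 4031/5000
7 7 97/125
8 8 3691/5000
s(4y) = (1/(879/1000) − 1)/(4) = 121/3516 ≈ 3.4414%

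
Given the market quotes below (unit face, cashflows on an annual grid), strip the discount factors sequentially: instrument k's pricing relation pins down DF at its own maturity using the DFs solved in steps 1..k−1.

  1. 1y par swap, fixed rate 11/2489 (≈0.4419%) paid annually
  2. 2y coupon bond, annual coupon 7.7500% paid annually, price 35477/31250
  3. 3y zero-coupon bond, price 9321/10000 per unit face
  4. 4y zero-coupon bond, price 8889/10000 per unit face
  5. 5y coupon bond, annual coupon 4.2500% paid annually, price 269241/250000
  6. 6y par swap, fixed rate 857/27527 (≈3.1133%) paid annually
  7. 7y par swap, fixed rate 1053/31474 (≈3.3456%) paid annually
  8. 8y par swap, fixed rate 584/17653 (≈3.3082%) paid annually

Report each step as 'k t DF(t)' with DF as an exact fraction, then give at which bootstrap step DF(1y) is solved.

1 1 2489/2500
2 2 491/500
3 3 9321/10000
4 4 8889/10000
5 5 4391/5000
6 6 4143/5000
7 7 3947/5000
8 8 479/625
DF(1y) is solved at step 1

step 1 [1y] swap r/1=11/2489: DF=(1 − 11/2489·(0))/(1+11/2489) = 2489/2500 ≈ 0.995600
step 2 [2y] bond c/1=31/400: DF=(35477/31250 − 31/400·(0.995600))/(1+31/400) = 491/500 ≈ 0.982000
step 3 [3y] zero: DF = P = 9321/10000 ≈ 0.932100
step 4 [4y] zero: DF = P = 8889/10000 ≈ 0.888900
step 5 [5y] bond c/1=17/400: DF=(269241/250000 − 17/400·(0.995600+0.982000+0.932100+0.888900))/(1+17/400) = 4391/5000 ≈ 0.878200
step 6 [6y] swap r/1=857/27527: DF=(1 − 857/27527·(0.995600+0.982000+0.932100+0.888900+0.878200))/(1+857/27527) = 4143/5000 ≈ 0.828600
step 7 [7y] swap r/1=1053/31474: DF=(1 − 1053/31474·(0.995600+0.982000+0.932100+0.888900+0.878200+0.828600))/(1+1053/31474) = 3947/5000 ≈ 0.789400
step 8 [8y] swap r/1=584/17653: DF=(1 − 584/17653·(0.995600+0.982000+0.932100+0.888900+0.878200+0.828600+0.789400))/(1+584/17653) = 479/625 ≈ 0.766400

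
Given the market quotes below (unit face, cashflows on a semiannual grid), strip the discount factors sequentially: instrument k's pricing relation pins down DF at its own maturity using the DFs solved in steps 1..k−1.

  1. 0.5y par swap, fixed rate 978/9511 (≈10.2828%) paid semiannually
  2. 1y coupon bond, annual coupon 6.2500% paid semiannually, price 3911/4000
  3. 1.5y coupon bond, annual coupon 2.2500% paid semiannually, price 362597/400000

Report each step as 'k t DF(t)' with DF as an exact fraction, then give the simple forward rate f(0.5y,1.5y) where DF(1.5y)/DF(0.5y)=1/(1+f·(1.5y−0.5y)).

1 1/2 9511/10000
2 1 9193/10000
3 3/2 2189/2500
f(0.5y,1.5y) = ((9511/10000)/(2189/2500) − 1)/(1) = 755/8756 ≈ 8.6227%

step 1 [0.5y] swap r/2=489/9511: DF=(1 − 489/9511·(0))/(1+489/9511) = 9511/10000 ≈ 0.951100
step 2 [1y] bond c/2=1/32: DF=(3911/4000 − 1/32·(0.951100))/(1+1/32) = 9193/10000 ≈ 0.919300
step 3 [1.5y] bond c/2=9/800: DF=(362597/400000 − 9/800·(0.951100+0.919300))/(1+9/800) = 2189/2500 ≈ 0.875600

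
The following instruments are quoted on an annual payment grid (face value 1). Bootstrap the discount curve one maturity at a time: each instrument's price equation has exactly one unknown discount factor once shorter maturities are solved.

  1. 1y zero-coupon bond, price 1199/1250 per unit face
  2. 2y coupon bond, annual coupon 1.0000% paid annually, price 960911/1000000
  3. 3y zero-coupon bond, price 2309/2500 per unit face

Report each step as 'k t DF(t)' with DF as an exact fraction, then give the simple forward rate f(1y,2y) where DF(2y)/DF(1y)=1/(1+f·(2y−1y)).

1 1 1199/1250
2 2 9419/10000
3 3 2309/2500
f(1y,2y) = ((1199/1250)/(9419/10000) − 1)/(1) = 173/9419 ≈ 1.8367%

step 1 [1y] zero: DF = P = 1199/1250 ≈ 0.959200
step 2 [2y] bond c/1=1/100: DF=(960911/1000000 − 1/100·(0.959200))/(1+1/100) = 9419/10000 ≈ 0.941900
step 3 [3y] zero: DF = P = 2309/2500 ≈ 0.923600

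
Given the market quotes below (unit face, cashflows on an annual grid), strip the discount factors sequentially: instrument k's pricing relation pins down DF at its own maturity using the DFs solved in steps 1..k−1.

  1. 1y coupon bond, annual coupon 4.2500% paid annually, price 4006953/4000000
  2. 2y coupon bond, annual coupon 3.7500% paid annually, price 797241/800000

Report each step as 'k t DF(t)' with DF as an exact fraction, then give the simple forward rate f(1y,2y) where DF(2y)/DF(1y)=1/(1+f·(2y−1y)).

1 1 9609/10000
2 2 4629/5000
f(1y,2y) = ((9609/10000)/(4629/5000) − 1)/(1) = 117/3086 ≈ 3.7913%

step 1 [1y] bond c/1=17/400: DF=(4006953/4000000 − 17/400·(0))/(1+17/400) = 9609/10000 ≈ 0.960900
step 2 [2y] bond c/1=3/80: DF=(797241/800000 − 3/80·(0.960900))/(1+3/80) = 4629/5000 ≈ 0.925800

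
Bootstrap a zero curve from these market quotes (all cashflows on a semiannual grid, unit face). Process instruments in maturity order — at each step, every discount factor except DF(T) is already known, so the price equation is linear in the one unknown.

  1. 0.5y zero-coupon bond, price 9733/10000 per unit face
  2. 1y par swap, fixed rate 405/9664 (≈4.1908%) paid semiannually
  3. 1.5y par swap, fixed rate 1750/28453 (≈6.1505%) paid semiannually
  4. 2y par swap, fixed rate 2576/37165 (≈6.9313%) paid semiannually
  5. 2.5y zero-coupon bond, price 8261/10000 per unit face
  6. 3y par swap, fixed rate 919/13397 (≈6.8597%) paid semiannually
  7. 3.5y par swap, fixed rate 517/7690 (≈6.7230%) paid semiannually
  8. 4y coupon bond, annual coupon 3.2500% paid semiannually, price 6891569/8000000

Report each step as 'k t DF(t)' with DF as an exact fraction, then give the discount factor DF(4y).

step 1 [0.5y] zero: DF = P = 9733/10000 ≈ 0.973300
step 2 [1y] swap r/2=405/19328: DF=(1 − 405/19328·(0.973300))/(1+405/19328) = 1919/2000 ≈ 0.959500
step 3 [1.5y] swap r/2=875/28453: DF=(1 − 875/28453·(0.973300+0.959500))/(1+875/28453) = 73/80 ≈ 0.912500
step 4 [2y] swap r/2=1288/37165: DF=(1 − 1288/37165·(0.973300+0.959500+0.912500))/(1+1288/37165) = 1089/1250 ≈ 0.871200
step 5 [2.5y] zero: DF = P = 8261/10000 ≈ 0.826100
step 6 [3y] swap r/2=919/26794: DF=(1 − 919/26794·(0.973300+0.959500+0.912500+0.871200+0.826100))/(1+919/26794) = 4081/5000 ≈ 0.816200
step 7 [3.5y] swap r/2=517/15380: DF=(1 − 517/15380·(0.973300+0.959500+0.912500+0.871200+0.826100+0.816200))/(1+517/15380) = 1983/2500 ≈ 0.793200
step 8 [4y] bond c/2=13/800: DF=(6891569/8000000 − 13/800·(0.973300+0.959500+0.912500+0.871200+0.826100+0.816200+0.793200))/(1+13/800) = 7493/10000 ≈ 0.749300

1 1/2 9733/10000
2 1 1919/2000
3 3/2 73/80
4 2 1089/1250
5 5/2 8261/10000
6 3 4081/5000
7 7/2 1983/2500
8 4 7493/10000
DF(4y) = 7493/10000 ≈ 0.749300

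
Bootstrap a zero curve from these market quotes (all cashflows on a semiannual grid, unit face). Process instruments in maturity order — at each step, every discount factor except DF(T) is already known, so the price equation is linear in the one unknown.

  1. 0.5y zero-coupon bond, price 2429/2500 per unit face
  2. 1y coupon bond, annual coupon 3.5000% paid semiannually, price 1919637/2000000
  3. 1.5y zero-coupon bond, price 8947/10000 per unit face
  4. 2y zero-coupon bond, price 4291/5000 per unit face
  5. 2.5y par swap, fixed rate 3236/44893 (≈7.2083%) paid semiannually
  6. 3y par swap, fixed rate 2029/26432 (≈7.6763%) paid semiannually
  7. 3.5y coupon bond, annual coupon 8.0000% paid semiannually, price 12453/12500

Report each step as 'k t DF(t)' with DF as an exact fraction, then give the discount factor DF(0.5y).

step 1 [0.5y] zero: DF = P = 2429/2500 ≈ 0.971600
step 2 [1y] bond c/2=7/400: DF=(1919637/2000000 − 7/400·(0.971600))/(1+7/400) = 4633/5000 ≈ 0.926600
step 3 [1.5y] zero: DF = P = 8947/10000 ≈ 0.894700
step 4 [2y] zero: DF = P = 4291/5000 ≈ 0.858200
step 5 [2.5y] swap r/2=1618/44893: DF=(1 − 1618/44893·(0.971600+0.926600+0.894700+0.858200))/(1+1618/44893) = 4191/5000 ≈ 0.838200
step 6 [3y] swap r/2=2029/52864: DF=(1 − 2029/52864·(0.971600+0.926600+0.894700+0.858200+0.838200))/(1+2029/52864) = 7971/10000 ≈ 0.797100
step 7 [3.5y] bond c/2=1/25: DF=(12453/12500 − 1/25·(0.971600+0.926600+0.894700+0.858200+0.838200+0.797100))/(1+1/25) = 3773/5000 ≈ 0.754600

1 1/2 2429/2500
2 1 4633/5000
3 3/2 8947/10000
4 2 4291/5000
5 5/2 4191/5000
6 3 7971/10000
7 7/2 3773/5000
DF(0.5y) = 2429/2500 ≈ 0.971600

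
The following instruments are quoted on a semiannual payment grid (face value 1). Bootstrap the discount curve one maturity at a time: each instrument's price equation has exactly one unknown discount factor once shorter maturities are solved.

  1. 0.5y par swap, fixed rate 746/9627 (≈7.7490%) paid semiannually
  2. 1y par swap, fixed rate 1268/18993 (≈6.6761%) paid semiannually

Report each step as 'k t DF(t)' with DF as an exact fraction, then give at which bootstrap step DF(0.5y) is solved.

step 1 [0.5y] swap r/2=373/9627: DF=(1 − 373/9627·(0))/(1+373/9627) = 9627/10000 ≈ 0.962700
step 2 [1y] swap r/2=634/18993: DF=(1 − 634/18993·(0.962700))/(1+634/18993) = 4683/5000 ≈ 0.936600

1 1/2 9627/10000
2 1 4683/5000
DF(0.5y) is solved at step 1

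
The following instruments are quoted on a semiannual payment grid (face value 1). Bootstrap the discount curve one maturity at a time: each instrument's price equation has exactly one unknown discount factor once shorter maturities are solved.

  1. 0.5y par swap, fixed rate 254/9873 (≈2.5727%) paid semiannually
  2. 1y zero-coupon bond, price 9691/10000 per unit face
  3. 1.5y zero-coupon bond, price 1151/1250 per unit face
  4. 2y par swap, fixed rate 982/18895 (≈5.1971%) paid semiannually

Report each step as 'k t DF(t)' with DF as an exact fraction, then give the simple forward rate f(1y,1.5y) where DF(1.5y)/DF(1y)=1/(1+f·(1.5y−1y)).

1 1/2 9873/10000
2 1 9691/10000
3 3/2 1151/1250
4 2 4509/5000
f(1y,1.5y) = ((9691/10000)/(1151/1250) − 1)/(1/2) = 483/4604 ≈ 10.4909%

step 1 [0.5y] swap r/2=127/9873: DF=(1 − 127/9873·(0))/(1+127/9873) = 9873/10000 ≈ 0.987300
step 2 [1y] zero: DF = P = 9691/10000 ≈ 0.969100
step 3 [1.5y] zero: DF = P = 1151/1250 ≈ 0.920800
step 4 [2y] swap r/2=491/18895: DF=(1 − 491/18895·(0.987300+0.969100+0.920800))/(1+491/18895) = 4509/5000 ≈ 0.901800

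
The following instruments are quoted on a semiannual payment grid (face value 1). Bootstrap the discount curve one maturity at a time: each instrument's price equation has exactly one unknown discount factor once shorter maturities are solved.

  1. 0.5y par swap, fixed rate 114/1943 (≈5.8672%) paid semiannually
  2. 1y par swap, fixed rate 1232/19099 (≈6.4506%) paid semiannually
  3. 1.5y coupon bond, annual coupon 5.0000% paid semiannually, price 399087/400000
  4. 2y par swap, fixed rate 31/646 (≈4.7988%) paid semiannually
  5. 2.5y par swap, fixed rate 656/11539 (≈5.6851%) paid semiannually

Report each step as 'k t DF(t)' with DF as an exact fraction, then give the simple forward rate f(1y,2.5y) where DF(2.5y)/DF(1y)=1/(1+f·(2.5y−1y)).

1 1/2 1943/2000
2 1 1173/1250
3 3/2 2317/2500
4 2 9101/10000
5 5/2 543/625
f(1y,2.5y) = ((1173/1250)/(543/625) − 1)/(3/2) = 29/543 ≈ 5.3407%

step 1 [0.5y] swap r/2=57/1943: DF=(1 − 57/1943·(0))/(1+57/1943) = 1943/2000 ≈ 0.971500
step 2 [1y] swap r/2=616/19099: DF=(1 − 616/19099·(0.971500))/(1+616/19099) = 1173/1250 ≈ 0.938400
step 3 [1.5y] bond c/2=1/40: DF=(399087/400000 − 1/40·(0.971500+0.938400))/(1+1/40) = 2317/2500 ≈ 0.926800
step 4 [2y] swap r/2=31/1292: DF=(1 − 31/1292·(0.971500+0.938400+0.926800))/(1+31/1292) = 9101/10000 ≈ 0.910100
step 5 [2.5y] swap r/2=328/11539: DF=(1 − 328/11539·(0.971500+0.938400+0.926800+0.910100))/(1+328/11539) = 543/625 ≈ 0.868800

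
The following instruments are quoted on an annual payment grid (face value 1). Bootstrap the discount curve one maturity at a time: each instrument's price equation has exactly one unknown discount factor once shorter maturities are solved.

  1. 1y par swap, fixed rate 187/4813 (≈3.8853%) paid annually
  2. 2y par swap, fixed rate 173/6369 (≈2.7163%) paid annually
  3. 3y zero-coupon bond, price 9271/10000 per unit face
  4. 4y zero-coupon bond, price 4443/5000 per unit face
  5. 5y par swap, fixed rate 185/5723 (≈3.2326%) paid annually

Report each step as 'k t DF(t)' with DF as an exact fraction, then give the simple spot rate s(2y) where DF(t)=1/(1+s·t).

1 1 4813/5000
2 2 9481/10000
3 3 9271/10000
4 4 4443/5000
5 5 213/250
s(2y) = (1/(9481/10000) − 1)/(2) = 519/18962 ≈ 2.7371%

step 1 [1y] swap r/1=187/4813: DF=(1 − 187/4813·(0))/(1+187/4813) = 4813/5000 ≈ 0.962600
step 2 [2y] swap r/1=173/6369: DF=(1 − 173/6369·(0.962600))/(1+173/6369) = 9481/10000 ≈ 0.948100
step 3 [3y] zero: DF = P = 9271/10000 ≈ 0.927100
step 4 [4y] zero: DF = P = 4443/5000 ≈ 0.888600
step 5 [5y] swap r/1=185/5723: DF=(1 − 185/5723·(0.962600+0.948100+0.927100+0.888600))/(1+185/5723) = 213/250 ≈ 0.852000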